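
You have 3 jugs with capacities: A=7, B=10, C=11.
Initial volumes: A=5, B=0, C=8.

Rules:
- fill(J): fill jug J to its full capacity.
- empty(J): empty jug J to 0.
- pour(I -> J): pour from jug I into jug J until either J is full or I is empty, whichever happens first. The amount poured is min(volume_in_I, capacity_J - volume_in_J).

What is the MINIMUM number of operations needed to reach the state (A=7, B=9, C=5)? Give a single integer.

BFS from (A=5, B=0, C=8). One shortest path:
  1. pour(C -> B) -> (A=5 B=8 C=0)
  2. fill(C) -> (A=5 B=8 C=11)
  3. pour(C -> B) -> (A=5 B=10 C=9)
  4. empty(B) -> (A=5 B=0 C=9)
  5. pour(C -> B) -> (A=5 B=9 C=0)
  6. pour(A -> C) -> (A=0 B=9 C=5)
  7. fill(A) -> (A=7 B=9 C=5)
Reached target in 7 moves.

Answer: 7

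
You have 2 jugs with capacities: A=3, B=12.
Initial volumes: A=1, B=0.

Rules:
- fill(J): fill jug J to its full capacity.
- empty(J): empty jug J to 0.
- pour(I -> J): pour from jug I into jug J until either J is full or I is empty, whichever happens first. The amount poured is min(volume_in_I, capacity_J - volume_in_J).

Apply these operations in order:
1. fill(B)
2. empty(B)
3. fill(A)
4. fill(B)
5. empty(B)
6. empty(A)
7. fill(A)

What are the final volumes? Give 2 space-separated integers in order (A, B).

Answer: 3 0

Derivation:
Step 1: fill(B) -> (A=1 B=12)
Step 2: empty(B) -> (A=1 B=0)
Step 3: fill(A) -> (A=3 B=0)
Step 4: fill(B) -> (A=3 B=12)
Step 5: empty(B) -> (A=3 B=0)
Step 6: empty(A) -> (A=0 B=0)
Step 7: fill(A) -> (A=3 B=0)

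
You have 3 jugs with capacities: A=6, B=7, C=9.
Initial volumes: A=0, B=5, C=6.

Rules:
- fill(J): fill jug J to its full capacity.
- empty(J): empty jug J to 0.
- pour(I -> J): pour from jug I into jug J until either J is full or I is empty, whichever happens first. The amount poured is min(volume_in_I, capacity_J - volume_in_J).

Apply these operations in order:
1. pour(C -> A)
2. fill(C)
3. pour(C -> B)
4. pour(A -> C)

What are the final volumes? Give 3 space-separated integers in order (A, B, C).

Step 1: pour(C -> A) -> (A=6 B=5 C=0)
Step 2: fill(C) -> (A=6 B=5 C=9)
Step 3: pour(C -> B) -> (A=6 B=7 C=7)
Step 4: pour(A -> C) -> (A=4 B=7 C=9)

Answer: 4 7 9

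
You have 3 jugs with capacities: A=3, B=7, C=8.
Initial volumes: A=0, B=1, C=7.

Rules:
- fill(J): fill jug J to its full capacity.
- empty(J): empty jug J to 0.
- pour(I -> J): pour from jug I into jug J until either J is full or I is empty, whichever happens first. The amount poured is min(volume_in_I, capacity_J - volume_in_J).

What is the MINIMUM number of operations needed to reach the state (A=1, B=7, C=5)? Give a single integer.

BFS from (A=0, B=1, C=7). One shortest path:
  1. fill(C) -> (A=0 B=1 C=8)
  2. pour(C -> A) -> (A=3 B=1 C=5)
  3. empty(A) -> (A=0 B=1 C=5)
  4. pour(B -> A) -> (A=1 B=0 C=5)
  5. fill(B) -> (A=1 B=7 C=5)
Reached target in 5 moves.

Answer: 5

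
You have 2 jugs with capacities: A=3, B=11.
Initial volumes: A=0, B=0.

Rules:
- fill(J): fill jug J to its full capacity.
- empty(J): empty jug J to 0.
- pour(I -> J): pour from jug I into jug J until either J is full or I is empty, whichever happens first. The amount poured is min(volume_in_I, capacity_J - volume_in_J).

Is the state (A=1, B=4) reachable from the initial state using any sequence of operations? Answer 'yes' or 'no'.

Answer: no

Derivation:
BFS explored all 28 reachable states.
Reachable set includes: (0,0), (0,1), (0,2), (0,3), (0,4), (0,5), (0,6), (0,7), (0,8), (0,9), (0,10), (0,11) ...
Target (A=1, B=4) not in reachable set → no.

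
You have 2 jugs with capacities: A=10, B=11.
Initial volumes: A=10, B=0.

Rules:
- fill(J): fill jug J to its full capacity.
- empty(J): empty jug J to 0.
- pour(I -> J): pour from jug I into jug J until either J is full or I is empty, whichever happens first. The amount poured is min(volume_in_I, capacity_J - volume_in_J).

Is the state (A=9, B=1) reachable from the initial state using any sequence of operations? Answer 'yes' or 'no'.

BFS explored all 42 reachable states.
Reachable set includes: (0,0), (0,1), (0,2), (0,3), (0,4), (0,5), (0,6), (0,7), (0,8), (0,9), (0,10), (0,11) ...
Target (A=9, B=1) not in reachable set → no.

Answer: no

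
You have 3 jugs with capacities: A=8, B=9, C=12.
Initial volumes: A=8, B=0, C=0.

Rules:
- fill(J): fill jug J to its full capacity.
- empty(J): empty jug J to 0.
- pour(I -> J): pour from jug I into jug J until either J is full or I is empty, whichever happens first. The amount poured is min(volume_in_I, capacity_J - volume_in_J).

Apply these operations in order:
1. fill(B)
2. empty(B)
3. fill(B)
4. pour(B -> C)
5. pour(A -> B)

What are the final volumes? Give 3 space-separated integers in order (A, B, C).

Step 1: fill(B) -> (A=8 B=9 C=0)
Step 2: empty(B) -> (A=8 B=0 C=0)
Step 3: fill(B) -> (A=8 B=9 C=0)
Step 4: pour(B -> C) -> (A=8 B=0 C=9)
Step 5: pour(A -> B) -> (A=0 B=8 C=9)

Answer: 0 8 9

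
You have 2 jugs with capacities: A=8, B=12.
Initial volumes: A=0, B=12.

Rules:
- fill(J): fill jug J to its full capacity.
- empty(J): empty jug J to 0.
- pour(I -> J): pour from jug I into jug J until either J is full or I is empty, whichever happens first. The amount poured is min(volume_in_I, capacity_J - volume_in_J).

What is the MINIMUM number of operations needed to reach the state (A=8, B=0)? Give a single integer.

BFS from (A=0, B=12). One shortest path:
  1. fill(A) -> (A=8 B=12)
  2. empty(B) -> (A=8 B=0)
Reached target in 2 moves.

Answer: 2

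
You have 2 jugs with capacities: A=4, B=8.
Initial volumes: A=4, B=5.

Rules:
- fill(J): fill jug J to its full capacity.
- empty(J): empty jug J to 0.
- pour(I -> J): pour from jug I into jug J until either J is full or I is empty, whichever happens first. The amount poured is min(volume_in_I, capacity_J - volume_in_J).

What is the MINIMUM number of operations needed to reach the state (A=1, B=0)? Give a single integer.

Answer: 2

Derivation:
BFS from (A=4, B=5). One shortest path:
  1. pour(A -> B) -> (A=1 B=8)
  2. empty(B) -> (A=1 B=0)
Reached target in 2 moves.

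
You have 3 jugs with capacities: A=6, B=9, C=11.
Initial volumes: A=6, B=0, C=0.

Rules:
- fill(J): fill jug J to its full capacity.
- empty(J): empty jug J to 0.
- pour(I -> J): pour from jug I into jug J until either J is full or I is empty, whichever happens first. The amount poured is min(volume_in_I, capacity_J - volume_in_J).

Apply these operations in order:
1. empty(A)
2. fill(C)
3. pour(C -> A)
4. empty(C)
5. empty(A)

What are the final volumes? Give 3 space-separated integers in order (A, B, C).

Step 1: empty(A) -> (A=0 B=0 C=0)
Step 2: fill(C) -> (A=0 B=0 C=11)
Step 3: pour(C -> A) -> (A=6 B=0 C=5)
Step 4: empty(C) -> (A=6 B=0 C=0)
Step 5: empty(A) -> (A=0 B=0 C=0)

Answer: 0 0 0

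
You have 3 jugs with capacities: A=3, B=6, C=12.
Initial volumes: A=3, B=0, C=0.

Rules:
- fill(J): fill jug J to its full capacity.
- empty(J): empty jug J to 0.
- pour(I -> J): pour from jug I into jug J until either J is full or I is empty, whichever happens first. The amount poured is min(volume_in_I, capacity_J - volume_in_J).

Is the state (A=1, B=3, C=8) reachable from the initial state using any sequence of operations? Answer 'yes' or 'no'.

Answer: no

Derivation:
BFS explored all 30 reachable states.
Reachable set includes: (0,0,0), (0,0,3), (0,0,6), (0,0,9), (0,0,12), (0,3,0), (0,3,3), (0,3,6), (0,3,9), (0,3,12), (0,6,0), (0,6,3) ...
Target (A=1, B=3, C=8) not in reachable set → no.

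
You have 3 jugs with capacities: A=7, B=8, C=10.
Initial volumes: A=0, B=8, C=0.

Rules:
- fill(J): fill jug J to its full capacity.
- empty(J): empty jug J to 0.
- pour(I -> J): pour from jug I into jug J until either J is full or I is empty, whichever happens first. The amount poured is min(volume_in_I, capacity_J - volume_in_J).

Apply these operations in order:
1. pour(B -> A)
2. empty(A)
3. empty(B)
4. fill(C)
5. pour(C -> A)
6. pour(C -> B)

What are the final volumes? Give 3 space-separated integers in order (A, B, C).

Step 1: pour(B -> A) -> (A=7 B=1 C=0)
Step 2: empty(A) -> (A=0 B=1 C=0)
Step 3: empty(B) -> (A=0 B=0 C=0)
Step 4: fill(C) -> (A=0 B=0 C=10)
Step 5: pour(C -> A) -> (A=7 B=0 C=3)
Step 6: pour(C -> B) -> (A=7 B=3 C=0)

Answer: 7 3 0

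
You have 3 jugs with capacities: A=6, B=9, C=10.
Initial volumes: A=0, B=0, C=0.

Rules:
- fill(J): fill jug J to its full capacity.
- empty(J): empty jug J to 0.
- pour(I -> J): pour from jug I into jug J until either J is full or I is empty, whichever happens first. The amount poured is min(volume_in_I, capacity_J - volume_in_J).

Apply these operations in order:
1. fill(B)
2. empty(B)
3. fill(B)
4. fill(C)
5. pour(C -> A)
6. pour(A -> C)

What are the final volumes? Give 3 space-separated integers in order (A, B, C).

Step 1: fill(B) -> (A=0 B=9 C=0)
Step 2: empty(B) -> (A=0 B=0 C=0)
Step 3: fill(B) -> (A=0 B=9 C=0)
Step 4: fill(C) -> (A=0 B=9 C=10)
Step 5: pour(C -> A) -> (A=6 B=9 C=4)
Step 6: pour(A -> C) -> (A=0 B=9 C=10)

Answer: 0 9 10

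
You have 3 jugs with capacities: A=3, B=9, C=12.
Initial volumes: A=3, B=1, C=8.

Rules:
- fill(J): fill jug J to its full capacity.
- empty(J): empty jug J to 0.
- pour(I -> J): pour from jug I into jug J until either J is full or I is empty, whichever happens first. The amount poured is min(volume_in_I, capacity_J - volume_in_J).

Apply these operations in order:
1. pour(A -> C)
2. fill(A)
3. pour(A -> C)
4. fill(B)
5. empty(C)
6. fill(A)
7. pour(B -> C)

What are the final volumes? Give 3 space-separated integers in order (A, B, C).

Step 1: pour(A -> C) -> (A=0 B=1 C=11)
Step 2: fill(A) -> (A=3 B=1 C=11)
Step 3: pour(A -> C) -> (A=2 B=1 C=12)
Step 4: fill(B) -> (A=2 B=9 C=12)
Step 5: empty(C) -> (A=2 B=9 C=0)
Step 6: fill(A) -> (A=3 B=9 C=0)
Step 7: pour(B -> C) -> (A=3 B=0 C=9)

Answer: 3 0 9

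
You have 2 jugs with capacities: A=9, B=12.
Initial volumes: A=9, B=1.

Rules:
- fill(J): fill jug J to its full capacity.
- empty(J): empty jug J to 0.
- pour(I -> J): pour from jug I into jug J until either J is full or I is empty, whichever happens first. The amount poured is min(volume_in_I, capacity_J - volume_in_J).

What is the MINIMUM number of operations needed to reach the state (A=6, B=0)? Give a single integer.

BFS from (A=9, B=1). One shortest path:
  1. empty(B) -> (A=9 B=0)
  2. pour(A -> B) -> (A=0 B=9)
  3. fill(A) -> (A=9 B=9)
  4. pour(A -> B) -> (A=6 B=12)
  5. empty(B) -> (A=6 B=0)
Reached target in 5 moves.

Answer: 5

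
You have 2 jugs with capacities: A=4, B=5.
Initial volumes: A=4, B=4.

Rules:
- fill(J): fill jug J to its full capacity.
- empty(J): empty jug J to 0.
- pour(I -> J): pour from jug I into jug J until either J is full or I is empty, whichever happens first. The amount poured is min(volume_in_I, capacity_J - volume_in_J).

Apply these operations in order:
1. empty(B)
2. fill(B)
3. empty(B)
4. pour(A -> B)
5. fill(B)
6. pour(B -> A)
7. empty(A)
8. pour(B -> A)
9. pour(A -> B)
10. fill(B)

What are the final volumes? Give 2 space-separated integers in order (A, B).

Answer: 0 5

Derivation:
Step 1: empty(B) -> (A=4 B=0)
Step 2: fill(B) -> (A=4 B=5)
Step 3: empty(B) -> (A=4 B=0)
Step 4: pour(A -> B) -> (A=0 B=4)
Step 5: fill(B) -> (A=0 B=5)
Step 6: pour(B -> A) -> (A=4 B=1)
Step 7: empty(A) -> (A=0 B=1)
Step 8: pour(B -> A) -> (A=1 B=0)
Step 9: pour(A -> B) -> (A=0 B=1)
Step 10: fill(B) -> (A=0 B=5)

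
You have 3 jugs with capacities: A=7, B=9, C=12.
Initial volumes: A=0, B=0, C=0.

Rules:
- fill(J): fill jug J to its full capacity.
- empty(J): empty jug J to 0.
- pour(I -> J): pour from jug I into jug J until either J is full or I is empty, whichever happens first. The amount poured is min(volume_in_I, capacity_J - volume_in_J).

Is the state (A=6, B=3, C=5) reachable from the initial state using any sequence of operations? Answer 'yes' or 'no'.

BFS explored all 512 reachable states.
Reachable set includes: (0,0,0), (0,0,1), (0,0,2), (0,0,3), (0,0,4), (0,0,5), (0,0,6), (0,0,7), (0,0,8), (0,0,9), (0,0,10), (0,0,11) ...
Target (A=6, B=3, C=5) not in reachable set → no.

Answer: no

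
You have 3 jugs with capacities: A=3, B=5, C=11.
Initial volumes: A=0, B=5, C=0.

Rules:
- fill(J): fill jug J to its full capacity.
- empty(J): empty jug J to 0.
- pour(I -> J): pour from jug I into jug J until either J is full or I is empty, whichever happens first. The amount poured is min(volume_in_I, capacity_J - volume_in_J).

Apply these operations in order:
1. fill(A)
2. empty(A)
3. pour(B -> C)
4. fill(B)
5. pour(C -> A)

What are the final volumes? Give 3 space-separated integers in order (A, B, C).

Step 1: fill(A) -> (A=3 B=5 C=0)
Step 2: empty(A) -> (A=0 B=5 C=0)
Step 3: pour(B -> C) -> (A=0 B=0 C=5)
Step 4: fill(B) -> (A=0 B=5 C=5)
Step 5: pour(C -> A) -> (A=3 B=5 C=2)

Answer: 3 5 2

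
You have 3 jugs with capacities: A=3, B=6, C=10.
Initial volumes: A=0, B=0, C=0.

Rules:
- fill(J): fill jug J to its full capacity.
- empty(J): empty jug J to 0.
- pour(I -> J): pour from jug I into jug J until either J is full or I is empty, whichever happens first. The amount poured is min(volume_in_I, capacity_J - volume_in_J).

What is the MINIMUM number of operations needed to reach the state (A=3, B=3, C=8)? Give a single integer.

BFS from (A=0, B=0, C=0). One shortest path:
  1. fill(C) -> (A=0 B=0 C=10)
  2. pour(C -> B) -> (A=0 B=6 C=4)
  3. empty(B) -> (A=0 B=0 C=4)
  4. pour(C -> B) -> (A=0 B=4 C=0)
  5. fill(C) -> (A=0 B=4 C=10)
  6. pour(C -> B) -> (A=0 B=6 C=8)
  7. pour(B -> A) -> (A=3 B=3 C=8)
Reached target in 7 moves.

Answer: 7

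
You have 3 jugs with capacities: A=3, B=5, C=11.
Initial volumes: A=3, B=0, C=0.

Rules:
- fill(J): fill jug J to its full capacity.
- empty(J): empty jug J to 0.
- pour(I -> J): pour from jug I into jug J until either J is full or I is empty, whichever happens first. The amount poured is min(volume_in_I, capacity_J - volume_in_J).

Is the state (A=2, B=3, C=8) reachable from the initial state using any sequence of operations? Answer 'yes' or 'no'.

BFS explored all 208 reachable states.
Reachable set includes: (0,0,0), (0,0,1), (0,0,2), (0,0,3), (0,0,4), (0,0,5), (0,0,6), (0,0,7), (0,0,8), (0,0,9), (0,0,10), (0,0,11) ...
Target (A=2, B=3, C=8) not in reachable set → no.

Answer: no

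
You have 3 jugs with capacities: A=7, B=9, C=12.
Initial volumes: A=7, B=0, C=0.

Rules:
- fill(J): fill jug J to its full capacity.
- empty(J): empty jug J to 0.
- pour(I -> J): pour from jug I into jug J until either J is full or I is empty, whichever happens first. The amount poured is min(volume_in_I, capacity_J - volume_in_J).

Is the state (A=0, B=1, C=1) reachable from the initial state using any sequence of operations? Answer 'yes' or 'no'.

BFS from (A=7, B=0, C=0):
  1. fill(B) -> (A=7 B=9 C=0)
  2. pour(B -> C) -> (A=7 B=0 C=9)
  3. pour(A -> C) -> (A=4 B=0 C=12)
  4. pour(C -> B) -> (A=4 B=9 C=3)
  5. empty(B) -> (A=4 B=0 C=3)
  6. pour(C -> B) -> (A=4 B=3 C=0)
  7. pour(A -> C) -> (A=0 B=3 C=4)
  8. fill(A) -> (A=7 B=3 C=4)
  9. pour(A -> B) -> (A=1 B=9 C=4)
  10. pour(B -> C) -> (A=1 B=1 C=12)
  11. empty(C) -> (A=1 B=1 C=0)
  12. pour(A -> C) -> (A=0 B=1 C=1)
Target reached → yes.

Answer: yes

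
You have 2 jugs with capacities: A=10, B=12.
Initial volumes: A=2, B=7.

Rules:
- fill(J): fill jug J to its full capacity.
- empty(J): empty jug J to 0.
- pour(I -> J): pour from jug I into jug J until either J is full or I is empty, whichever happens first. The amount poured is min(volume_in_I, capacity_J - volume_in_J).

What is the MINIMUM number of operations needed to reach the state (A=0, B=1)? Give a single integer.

Answer: 6

Derivation:
BFS from (A=2, B=7). One shortest path:
  1. pour(B -> A) -> (A=9 B=0)
  2. fill(B) -> (A=9 B=12)
  3. pour(B -> A) -> (A=10 B=11)
  4. empty(A) -> (A=0 B=11)
  5. pour(B -> A) -> (A=10 B=1)
  6. empty(A) -> (A=0 B=1)
Reached target in 6 moves.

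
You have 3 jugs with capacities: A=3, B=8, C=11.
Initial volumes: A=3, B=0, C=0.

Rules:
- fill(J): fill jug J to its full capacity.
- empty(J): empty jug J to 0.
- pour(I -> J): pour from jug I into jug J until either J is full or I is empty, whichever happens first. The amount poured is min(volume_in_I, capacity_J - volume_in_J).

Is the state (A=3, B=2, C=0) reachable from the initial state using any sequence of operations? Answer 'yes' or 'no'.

BFS from (A=3, B=0, C=0):
  1. empty(A) -> (A=0 B=0 C=0)
  2. fill(B) -> (A=0 B=8 C=0)
  3. pour(B -> A) -> (A=3 B=5 C=0)
  4. empty(A) -> (A=0 B=5 C=0)
  5. pour(B -> A) -> (A=3 B=2 C=0)
Target reached → yes.

Answer: yes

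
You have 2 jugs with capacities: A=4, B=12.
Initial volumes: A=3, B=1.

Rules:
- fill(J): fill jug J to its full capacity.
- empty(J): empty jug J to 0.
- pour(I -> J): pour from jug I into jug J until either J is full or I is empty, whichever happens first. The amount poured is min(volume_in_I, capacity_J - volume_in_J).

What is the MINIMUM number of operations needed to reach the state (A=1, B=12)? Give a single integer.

Answer: 3

Derivation:
BFS from (A=3, B=1). One shortest path:
  1. empty(A) -> (A=0 B=1)
  2. pour(B -> A) -> (A=1 B=0)
  3. fill(B) -> (A=1 B=12)
Reached target in 3 moves.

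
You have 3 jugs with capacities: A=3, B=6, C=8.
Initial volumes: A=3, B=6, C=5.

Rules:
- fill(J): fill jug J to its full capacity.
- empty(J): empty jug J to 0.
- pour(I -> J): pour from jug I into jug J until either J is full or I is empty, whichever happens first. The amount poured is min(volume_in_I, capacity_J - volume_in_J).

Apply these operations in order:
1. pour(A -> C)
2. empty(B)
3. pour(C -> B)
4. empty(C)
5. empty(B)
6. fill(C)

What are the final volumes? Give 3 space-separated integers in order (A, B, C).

Step 1: pour(A -> C) -> (A=0 B=6 C=8)
Step 2: empty(B) -> (A=0 B=0 C=8)
Step 3: pour(C -> B) -> (A=0 B=6 C=2)
Step 4: empty(C) -> (A=0 B=6 C=0)
Step 5: empty(B) -> (A=0 B=0 C=0)
Step 6: fill(C) -> (A=0 B=0 C=8)

Answer: 0 0 8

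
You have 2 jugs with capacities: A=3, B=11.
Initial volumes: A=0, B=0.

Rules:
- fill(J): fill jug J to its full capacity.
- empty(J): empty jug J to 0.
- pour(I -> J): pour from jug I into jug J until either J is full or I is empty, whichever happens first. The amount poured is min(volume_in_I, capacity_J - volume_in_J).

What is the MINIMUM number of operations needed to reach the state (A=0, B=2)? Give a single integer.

Answer: 7

Derivation:
BFS from (A=0, B=0). One shortest path:
  1. fill(B) -> (A=0 B=11)
  2. pour(B -> A) -> (A=3 B=8)
  3. empty(A) -> (A=0 B=8)
  4. pour(B -> A) -> (A=3 B=5)
  5. empty(A) -> (A=0 B=5)
  6. pour(B -> A) -> (A=3 B=2)
  7. empty(A) -> (A=0 B=2)
Reached target in 7 moves.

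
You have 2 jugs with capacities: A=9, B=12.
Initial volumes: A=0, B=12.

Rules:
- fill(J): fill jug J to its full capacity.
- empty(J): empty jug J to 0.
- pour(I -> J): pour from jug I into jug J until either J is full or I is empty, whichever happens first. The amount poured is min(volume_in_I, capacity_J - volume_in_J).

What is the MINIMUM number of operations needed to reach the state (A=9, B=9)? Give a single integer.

BFS from (A=0, B=12). One shortest path:
  1. fill(A) -> (A=9 B=12)
  2. empty(B) -> (A=9 B=0)
  3. pour(A -> B) -> (A=0 B=9)
  4. fill(A) -> (A=9 B=9)
Reached target in 4 moves.

Answer: 4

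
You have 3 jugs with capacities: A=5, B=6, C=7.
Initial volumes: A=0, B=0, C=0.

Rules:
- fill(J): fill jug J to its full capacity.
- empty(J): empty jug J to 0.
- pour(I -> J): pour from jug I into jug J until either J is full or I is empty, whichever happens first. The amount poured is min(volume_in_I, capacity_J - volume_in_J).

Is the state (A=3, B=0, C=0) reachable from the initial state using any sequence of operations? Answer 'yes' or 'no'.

Answer: yes

Derivation:
BFS from (A=0, B=0, C=0):
  1. fill(A) -> (A=5 B=0 C=0)
  2. pour(A -> C) -> (A=0 B=0 C=5)
  3. fill(A) -> (A=5 B=0 C=5)
  4. pour(A -> C) -> (A=3 B=0 C=7)
  5. empty(C) -> (A=3 B=0 C=0)
Target reached → yes.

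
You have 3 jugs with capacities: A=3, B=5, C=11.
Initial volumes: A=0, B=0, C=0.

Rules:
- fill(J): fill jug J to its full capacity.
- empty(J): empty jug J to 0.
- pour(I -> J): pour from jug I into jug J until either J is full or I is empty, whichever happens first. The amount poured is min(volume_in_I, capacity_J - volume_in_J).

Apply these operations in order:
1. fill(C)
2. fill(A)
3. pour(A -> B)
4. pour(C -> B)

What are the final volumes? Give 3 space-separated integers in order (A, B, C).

Answer: 0 5 9

Derivation:
Step 1: fill(C) -> (A=0 B=0 C=11)
Step 2: fill(A) -> (A=3 B=0 C=11)
Step 3: pour(A -> B) -> (A=0 B=3 C=11)
Step 4: pour(C -> B) -> (A=0 B=5 C=9)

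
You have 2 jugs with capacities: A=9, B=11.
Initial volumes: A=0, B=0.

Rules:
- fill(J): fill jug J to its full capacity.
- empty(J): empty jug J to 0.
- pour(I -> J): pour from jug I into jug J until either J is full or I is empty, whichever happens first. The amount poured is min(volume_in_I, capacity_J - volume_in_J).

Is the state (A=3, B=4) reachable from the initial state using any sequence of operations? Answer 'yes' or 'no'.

BFS explored all 40 reachable states.
Reachable set includes: (0,0), (0,1), (0,2), (0,3), (0,4), (0,5), (0,6), (0,7), (0,8), (0,9), (0,10), (0,11) ...
Target (A=3, B=4) not in reachable set → no.

Answer: no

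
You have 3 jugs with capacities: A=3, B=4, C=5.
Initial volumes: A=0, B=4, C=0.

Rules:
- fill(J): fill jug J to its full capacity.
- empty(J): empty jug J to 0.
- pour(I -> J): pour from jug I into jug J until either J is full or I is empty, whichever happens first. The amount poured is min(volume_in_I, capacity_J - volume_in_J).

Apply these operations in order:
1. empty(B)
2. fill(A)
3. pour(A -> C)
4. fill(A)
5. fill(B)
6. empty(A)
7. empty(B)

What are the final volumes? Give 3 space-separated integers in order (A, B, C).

Answer: 0 0 3

Derivation:
Step 1: empty(B) -> (A=0 B=0 C=0)
Step 2: fill(A) -> (A=3 B=0 C=0)
Step 3: pour(A -> C) -> (A=0 B=0 C=3)
Step 4: fill(A) -> (A=3 B=0 C=3)
Step 5: fill(B) -> (A=3 B=4 C=3)
Step 6: empty(A) -> (A=0 B=4 C=3)
Step 7: empty(B) -> (A=0 B=0 C=3)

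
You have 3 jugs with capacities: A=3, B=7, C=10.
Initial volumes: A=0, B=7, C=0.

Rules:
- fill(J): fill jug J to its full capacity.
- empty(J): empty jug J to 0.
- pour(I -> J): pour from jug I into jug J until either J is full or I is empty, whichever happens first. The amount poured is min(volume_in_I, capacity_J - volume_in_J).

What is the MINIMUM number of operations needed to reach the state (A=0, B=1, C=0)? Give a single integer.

BFS from (A=0, B=7, C=0). One shortest path:
  1. pour(B -> A) -> (A=3 B=4 C=0)
  2. empty(A) -> (A=0 B=4 C=0)
  3. pour(B -> A) -> (A=3 B=1 C=0)
  4. empty(A) -> (A=0 B=1 C=0)
Reached target in 4 moves.

Answer: 4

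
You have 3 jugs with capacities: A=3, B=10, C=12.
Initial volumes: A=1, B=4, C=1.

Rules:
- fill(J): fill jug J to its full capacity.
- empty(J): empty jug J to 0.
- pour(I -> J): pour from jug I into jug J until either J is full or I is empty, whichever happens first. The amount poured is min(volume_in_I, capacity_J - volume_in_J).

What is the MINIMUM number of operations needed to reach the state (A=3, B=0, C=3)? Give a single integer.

Answer: 2

Derivation:
BFS from (A=1, B=4, C=1). One shortest path:
  1. pour(B -> A) -> (A=3 B=2 C=1)
  2. pour(B -> C) -> (A=3 B=0 C=3)
Reached target in 2 moves.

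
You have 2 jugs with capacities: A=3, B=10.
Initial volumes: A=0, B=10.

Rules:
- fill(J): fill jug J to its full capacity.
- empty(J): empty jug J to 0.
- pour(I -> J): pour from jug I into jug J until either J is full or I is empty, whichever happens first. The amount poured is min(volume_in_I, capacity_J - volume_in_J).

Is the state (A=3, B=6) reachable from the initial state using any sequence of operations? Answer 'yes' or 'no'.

BFS from (A=0, B=10):
  1. fill(A) -> (A=3 B=10)
  2. empty(B) -> (A=3 B=0)
  3. pour(A -> B) -> (A=0 B=3)
  4. fill(A) -> (A=3 B=3)
  5. pour(A -> B) -> (A=0 B=6)
  6. fill(A) -> (A=3 B=6)
Target reached → yes.

Answer: yes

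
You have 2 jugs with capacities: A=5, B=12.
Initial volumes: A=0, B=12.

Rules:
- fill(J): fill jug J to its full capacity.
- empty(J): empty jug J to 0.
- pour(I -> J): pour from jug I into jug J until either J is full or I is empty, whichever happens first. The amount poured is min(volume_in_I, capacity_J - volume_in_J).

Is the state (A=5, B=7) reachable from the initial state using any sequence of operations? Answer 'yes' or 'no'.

BFS from (A=0, B=12):
  1. pour(B -> A) -> (A=5 B=7)
Target reached → yes.

Answer: yes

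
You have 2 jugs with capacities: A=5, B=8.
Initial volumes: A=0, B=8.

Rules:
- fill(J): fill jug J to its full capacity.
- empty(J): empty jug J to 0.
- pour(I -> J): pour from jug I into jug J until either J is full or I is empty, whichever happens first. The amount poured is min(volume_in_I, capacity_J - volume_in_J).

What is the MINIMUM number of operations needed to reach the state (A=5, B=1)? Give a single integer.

Answer: 7

Derivation:
BFS from (A=0, B=8). One shortest path:
  1. pour(B -> A) -> (A=5 B=3)
  2. empty(A) -> (A=0 B=3)
  3. pour(B -> A) -> (A=3 B=0)
  4. fill(B) -> (A=3 B=8)
  5. pour(B -> A) -> (A=5 B=6)
  6. empty(A) -> (A=0 B=6)
  7. pour(B -> A) -> (A=5 B=1)
Reached target in 7 moves.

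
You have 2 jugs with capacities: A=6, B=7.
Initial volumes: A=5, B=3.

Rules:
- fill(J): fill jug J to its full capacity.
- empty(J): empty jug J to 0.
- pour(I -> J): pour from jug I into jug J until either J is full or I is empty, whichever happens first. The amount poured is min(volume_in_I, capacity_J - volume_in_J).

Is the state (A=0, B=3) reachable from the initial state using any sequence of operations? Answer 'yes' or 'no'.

Answer: yes

Derivation:
BFS from (A=5, B=3):
  1. empty(A) -> (A=0 B=3)
Target reached → yes.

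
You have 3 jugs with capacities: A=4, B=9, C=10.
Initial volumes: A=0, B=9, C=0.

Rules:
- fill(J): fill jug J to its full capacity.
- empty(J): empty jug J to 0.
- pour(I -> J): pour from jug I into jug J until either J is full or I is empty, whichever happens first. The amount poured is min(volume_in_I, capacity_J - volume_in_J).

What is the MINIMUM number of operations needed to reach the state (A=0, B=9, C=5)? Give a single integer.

Answer: 4

Derivation:
BFS from (A=0, B=9, C=0). One shortest path:
  1. pour(B -> A) -> (A=4 B=5 C=0)
  2. empty(A) -> (A=0 B=5 C=0)
  3. pour(B -> C) -> (A=0 B=0 C=5)
  4. fill(B) -> (A=0 B=9 C=5)
Reached target in 4 moves.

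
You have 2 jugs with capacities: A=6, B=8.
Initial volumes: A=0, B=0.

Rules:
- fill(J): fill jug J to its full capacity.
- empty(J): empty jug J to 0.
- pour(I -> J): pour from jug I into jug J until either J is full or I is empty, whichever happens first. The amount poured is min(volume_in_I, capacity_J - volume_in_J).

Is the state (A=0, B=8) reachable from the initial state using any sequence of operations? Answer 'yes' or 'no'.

BFS from (A=0, B=0):
  1. fill(B) -> (A=0 B=8)
Target reached → yes.

Answer: yes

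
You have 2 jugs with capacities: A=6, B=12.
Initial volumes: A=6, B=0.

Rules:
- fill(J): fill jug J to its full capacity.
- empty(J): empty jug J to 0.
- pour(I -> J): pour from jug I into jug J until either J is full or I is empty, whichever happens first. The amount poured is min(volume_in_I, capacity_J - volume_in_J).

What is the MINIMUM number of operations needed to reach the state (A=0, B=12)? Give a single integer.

Answer: 2

Derivation:
BFS from (A=6, B=0). One shortest path:
  1. empty(A) -> (A=0 B=0)
  2. fill(B) -> (A=0 B=12)
Reached target in 2 moves.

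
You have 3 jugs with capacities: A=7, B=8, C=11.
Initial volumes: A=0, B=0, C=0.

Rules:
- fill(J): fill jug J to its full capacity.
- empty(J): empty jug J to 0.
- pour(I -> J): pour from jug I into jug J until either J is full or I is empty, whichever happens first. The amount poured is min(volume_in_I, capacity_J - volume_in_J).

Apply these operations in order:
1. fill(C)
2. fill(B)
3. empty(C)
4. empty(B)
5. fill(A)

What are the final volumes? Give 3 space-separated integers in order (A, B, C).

Step 1: fill(C) -> (A=0 B=0 C=11)
Step 2: fill(B) -> (A=0 B=8 C=11)
Step 3: empty(C) -> (A=0 B=8 C=0)
Step 4: empty(B) -> (A=0 B=0 C=0)
Step 5: fill(A) -> (A=7 B=0 C=0)

Answer: 7 0 0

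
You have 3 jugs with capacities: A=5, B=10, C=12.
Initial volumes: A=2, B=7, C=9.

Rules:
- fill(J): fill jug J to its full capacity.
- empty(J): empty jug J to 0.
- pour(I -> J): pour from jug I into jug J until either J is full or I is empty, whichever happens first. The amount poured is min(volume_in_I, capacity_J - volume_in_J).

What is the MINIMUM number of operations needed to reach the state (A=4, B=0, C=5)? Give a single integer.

BFS from (A=2, B=7, C=9). One shortest path:
  1. empty(C) -> (A=2 B=7 C=0)
  2. pour(B -> A) -> (A=5 B=4 C=0)
  3. pour(A -> C) -> (A=0 B=4 C=5)
  4. pour(B -> A) -> (A=4 B=0 C=5)
Reached target in 4 moves.

Answer: 4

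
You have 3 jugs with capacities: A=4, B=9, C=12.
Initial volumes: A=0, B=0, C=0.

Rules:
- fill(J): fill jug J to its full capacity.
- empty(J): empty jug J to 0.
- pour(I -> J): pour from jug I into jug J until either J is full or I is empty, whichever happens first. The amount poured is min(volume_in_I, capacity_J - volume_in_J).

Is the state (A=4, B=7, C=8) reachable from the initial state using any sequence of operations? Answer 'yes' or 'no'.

Answer: yes

Derivation:
BFS from (A=0, B=0, C=0):
  1. fill(A) -> (A=4 B=0 C=0)
  2. fill(C) -> (A=4 B=0 C=12)
  3. pour(A -> B) -> (A=0 B=4 C=12)
  4. pour(C -> B) -> (A=0 B=9 C=7)
  5. empty(B) -> (A=0 B=0 C=7)
  6. pour(C -> B) -> (A=0 B=7 C=0)
  7. fill(C) -> (A=0 B=7 C=12)
  8. pour(C -> A) -> (A=4 B=7 C=8)
Target reached → yes.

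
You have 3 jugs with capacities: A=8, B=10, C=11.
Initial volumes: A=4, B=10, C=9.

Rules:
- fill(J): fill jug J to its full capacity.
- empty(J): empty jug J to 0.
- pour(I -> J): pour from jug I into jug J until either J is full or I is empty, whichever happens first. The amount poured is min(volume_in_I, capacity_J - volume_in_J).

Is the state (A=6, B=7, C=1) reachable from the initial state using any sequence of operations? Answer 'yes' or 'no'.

BFS explored all 558 reachable states.
Reachable set includes: (0,0,0), (0,0,1), (0,0,2), (0,0,3), (0,0,4), (0,0,5), (0,0,6), (0,0,7), (0,0,8), (0,0,9), (0,0,10), (0,0,11) ...
Target (A=6, B=7, C=1) not in reachable set → no.

Answer: no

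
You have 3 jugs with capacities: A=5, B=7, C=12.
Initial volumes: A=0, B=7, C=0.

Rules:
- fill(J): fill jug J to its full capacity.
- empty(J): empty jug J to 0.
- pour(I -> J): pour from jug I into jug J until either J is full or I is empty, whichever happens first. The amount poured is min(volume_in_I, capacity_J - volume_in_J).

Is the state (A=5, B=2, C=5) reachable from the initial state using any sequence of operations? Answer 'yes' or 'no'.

Answer: yes

Derivation:
BFS from (A=0, B=7, C=0):
  1. fill(A) -> (A=5 B=7 C=0)
  2. pour(A -> C) -> (A=0 B=7 C=5)
  3. pour(B -> A) -> (A=5 B=2 C=5)
Target reached → yes.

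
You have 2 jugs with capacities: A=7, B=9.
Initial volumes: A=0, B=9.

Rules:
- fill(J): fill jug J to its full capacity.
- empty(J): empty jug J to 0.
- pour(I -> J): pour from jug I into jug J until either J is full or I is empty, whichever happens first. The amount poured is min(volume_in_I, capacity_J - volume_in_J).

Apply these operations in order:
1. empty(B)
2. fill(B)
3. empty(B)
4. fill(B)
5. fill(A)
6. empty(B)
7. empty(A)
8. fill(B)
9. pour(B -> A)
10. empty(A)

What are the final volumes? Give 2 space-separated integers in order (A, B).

Answer: 0 2

Derivation:
Step 1: empty(B) -> (A=0 B=0)
Step 2: fill(B) -> (A=0 B=9)
Step 3: empty(B) -> (A=0 B=0)
Step 4: fill(B) -> (A=0 B=9)
Step 5: fill(A) -> (A=7 B=9)
Step 6: empty(B) -> (A=7 B=0)
Step 7: empty(A) -> (A=0 B=0)
Step 8: fill(B) -> (A=0 B=9)
Step 9: pour(B -> A) -> (A=7 B=2)
Step 10: empty(A) -> (A=0 B=2)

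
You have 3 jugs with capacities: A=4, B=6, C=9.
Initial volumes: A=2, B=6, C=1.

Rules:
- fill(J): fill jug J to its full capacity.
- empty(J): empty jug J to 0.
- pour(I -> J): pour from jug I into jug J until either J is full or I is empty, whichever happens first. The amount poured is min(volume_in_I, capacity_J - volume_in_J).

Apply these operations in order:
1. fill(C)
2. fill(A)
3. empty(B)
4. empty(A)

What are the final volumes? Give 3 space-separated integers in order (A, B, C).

Step 1: fill(C) -> (A=2 B=6 C=9)
Step 2: fill(A) -> (A=4 B=6 C=9)
Step 3: empty(B) -> (A=4 B=0 C=9)
Step 4: empty(A) -> (A=0 B=0 C=9)

Answer: 0 0 9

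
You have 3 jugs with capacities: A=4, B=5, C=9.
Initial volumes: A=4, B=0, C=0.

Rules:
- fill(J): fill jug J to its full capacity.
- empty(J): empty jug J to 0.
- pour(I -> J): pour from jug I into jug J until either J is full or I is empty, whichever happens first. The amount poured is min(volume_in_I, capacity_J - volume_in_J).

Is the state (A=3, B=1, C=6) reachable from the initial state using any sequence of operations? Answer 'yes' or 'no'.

Answer: no

Derivation:
BFS explored all 204 reachable states.
Reachable set includes: (0,0,0), (0,0,1), (0,0,2), (0,0,3), (0,0,4), (0,0,5), (0,0,6), (0,0,7), (0,0,8), (0,0,9), (0,1,0), (0,1,1) ...
Target (A=3, B=1, C=6) not in reachable set → no.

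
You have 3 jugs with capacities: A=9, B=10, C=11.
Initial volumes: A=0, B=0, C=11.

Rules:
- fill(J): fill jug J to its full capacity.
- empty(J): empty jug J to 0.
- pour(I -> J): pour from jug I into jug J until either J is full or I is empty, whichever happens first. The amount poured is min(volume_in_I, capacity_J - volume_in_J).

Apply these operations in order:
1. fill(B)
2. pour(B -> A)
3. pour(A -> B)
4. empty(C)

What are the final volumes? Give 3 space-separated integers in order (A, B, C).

Answer: 0 10 0

Derivation:
Step 1: fill(B) -> (A=0 B=10 C=11)
Step 2: pour(B -> A) -> (A=9 B=1 C=11)
Step 3: pour(A -> B) -> (A=0 B=10 C=11)
Step 4: empty(C) -> (A=0 B=10 C=0)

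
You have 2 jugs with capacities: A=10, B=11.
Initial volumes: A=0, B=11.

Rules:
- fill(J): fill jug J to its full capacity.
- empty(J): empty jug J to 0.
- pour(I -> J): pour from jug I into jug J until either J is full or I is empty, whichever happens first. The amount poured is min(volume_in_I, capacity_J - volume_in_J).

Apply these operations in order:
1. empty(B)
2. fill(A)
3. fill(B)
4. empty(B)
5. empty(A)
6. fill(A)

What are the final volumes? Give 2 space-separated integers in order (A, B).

Step 1: empty(B) -> (A=0 B=0)
Step 2: fill(A) -> (A=10 B=0)
Step 3: fill(B) -> (A=10 B=11)
Step 4: empty(B) -> (A=10 B=0)
Step 5: empty(A) -> (A=0 B=0)
Step 6: fill(A) -> (A=10 B=0)

Answer: 10 0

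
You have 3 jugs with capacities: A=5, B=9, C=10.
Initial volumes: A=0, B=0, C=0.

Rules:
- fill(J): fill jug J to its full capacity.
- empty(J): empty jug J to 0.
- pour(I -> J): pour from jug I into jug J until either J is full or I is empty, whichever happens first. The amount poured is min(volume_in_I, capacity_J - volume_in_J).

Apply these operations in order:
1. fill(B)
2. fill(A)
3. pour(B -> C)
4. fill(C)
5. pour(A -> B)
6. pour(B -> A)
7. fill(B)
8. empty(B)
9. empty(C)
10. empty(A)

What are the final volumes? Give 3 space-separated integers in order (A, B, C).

Step 1: fill(B) -> (A=0 B=9 C=0)
Step 2: fill(A) -> (A=5 B=9 C=0)
Step 3: pour(B -> C) -> (A=5 B=0 C=9)
Step 4: fill(C) -> (A=5 B=0 C=10)
Step 5: pour(A -> B) -> (A=0 B=5 C=10)
Step 6: pour(B -> A) -> (A=5 B=0 C=10)
Step 7: fill(B) -> (A=5 B=9 C=10)
Step 8: empty(B) -> (A=5 B=0 C=10)
Step 9: empty(C) -> (A=5 B=0 C=0)
Step 10: empty(A) -> (A=0 B=0 C=0)

Answer: 0 0 0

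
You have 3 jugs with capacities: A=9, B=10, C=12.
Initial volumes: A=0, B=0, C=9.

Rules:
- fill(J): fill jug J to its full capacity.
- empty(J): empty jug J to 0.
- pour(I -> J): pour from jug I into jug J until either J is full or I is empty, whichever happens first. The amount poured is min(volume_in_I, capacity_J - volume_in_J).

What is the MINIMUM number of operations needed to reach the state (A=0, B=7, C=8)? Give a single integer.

Answer: 7

Derivation:
BFS from (A=0, B=0, C=9). One shortest path:
  1. fill(A) -> (A=9 B=0 C=9)
  2. pour(A -> B) -> (A=0 B=9 C=9)
  3. fill(A) -> (A=9 B=9 C=9)
  4. pour(A -> B) -> (A=8 B=10 C=9)
  5. pour(B -> C) -> (A=8 B=7 C=12)
  6. empty(C) -> (A=8 B=7 C=0)
  7. pour(A -> C) -> (A=0 B=7 C=8)
Reached target in 7 moves.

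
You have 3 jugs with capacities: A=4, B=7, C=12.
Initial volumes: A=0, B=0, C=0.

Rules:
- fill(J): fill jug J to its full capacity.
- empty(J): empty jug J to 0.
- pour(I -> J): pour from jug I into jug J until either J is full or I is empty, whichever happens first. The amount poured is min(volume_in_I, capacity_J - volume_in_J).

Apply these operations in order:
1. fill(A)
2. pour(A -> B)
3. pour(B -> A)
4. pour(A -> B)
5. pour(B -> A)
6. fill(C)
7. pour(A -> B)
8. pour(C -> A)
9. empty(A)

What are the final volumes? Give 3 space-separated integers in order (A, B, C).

Step 1: fill(A) -> (A=4 B=0 C=0)
Step 2: pour(A -> B) -> (A=0 B=4 C=0)
Step 3: pour(B -> A) -> (A=4 B=0 C=0)
Step 4: pour(A -> B) -> (A=0 B=4 C=0)
Step 5: pour(B -> A) -> (A=4 B=0 C=0)
Step 6: fill(C) -> (A=4 B=0 C=12)
Step 7: pour(A -> B) -> (A=0 B=4 C=12)
Step 8: pour(C -> A) -> (A=4 B=4 C=8)
Step 9: empty(A) -> (A=0 B=4 C=8)

Answer: 0 4 8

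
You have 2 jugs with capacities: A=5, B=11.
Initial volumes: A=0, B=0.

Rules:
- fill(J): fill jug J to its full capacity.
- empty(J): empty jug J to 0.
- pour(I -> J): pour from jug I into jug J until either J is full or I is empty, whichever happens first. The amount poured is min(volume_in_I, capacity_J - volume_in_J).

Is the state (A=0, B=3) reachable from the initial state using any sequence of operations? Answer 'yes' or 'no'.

BFS from (A=0, B=0):
  1. fill(A) -> (A=5 B=0)
  2. pour(A -> B) -> (A=0 B=5)
  3. fill(A) -> (A=5 B=5)
  4. pour(A -> B) -> (A=0 B=10)
  5. fill(A) -> (A=5 B=10)
  6. pour(A -> B) -> (A=4 B=11)
  7. empty(B) -> (A=4 B=0)
  8. pour(A -> B) -> (A=0 B=4)
  9. fill(A) -> (A=5 B=4)
  10. pour(A -> B) -> (A=0 B=9)
  11. fill(A) -> (A=5 B=9)
  12. pour(A -> B) -> (A=3 B=11)
  13. empty(B) -> (A=3 B=0)
  14. pour(A -> B) -> (A=0 B=3)
Target reached → yes.

Answer: yes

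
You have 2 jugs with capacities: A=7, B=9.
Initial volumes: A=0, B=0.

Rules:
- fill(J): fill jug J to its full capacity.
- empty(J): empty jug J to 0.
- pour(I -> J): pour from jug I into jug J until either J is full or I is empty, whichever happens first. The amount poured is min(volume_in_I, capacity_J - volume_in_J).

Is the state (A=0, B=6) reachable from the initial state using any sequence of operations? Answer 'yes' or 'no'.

Answer: yes

Derivation:
BFS from (A=0, B=0):
  1. fill(B) -> (A=0 B=9)
  2. pour(B -> A) -> (A=7 B=2)
  3. empty(A) -> (A=0 B=2)
  4. pour(B -> A) -> (A=2 B=0)
  5. fill(B) -> (A=2 B=9)
  6. pour(B -> A) -> (A=7 B=4)
  7. empty(A) -> (A=0 B=4)
  8. pour(B -> A) -> (A=4 B=0)
  9. fill(B) -> (A=4 B=9)
  10. pour(B -> A) -> (A=7 B=6)
  11. empty(A) -> (A=0 B=6)
Target reached → yes.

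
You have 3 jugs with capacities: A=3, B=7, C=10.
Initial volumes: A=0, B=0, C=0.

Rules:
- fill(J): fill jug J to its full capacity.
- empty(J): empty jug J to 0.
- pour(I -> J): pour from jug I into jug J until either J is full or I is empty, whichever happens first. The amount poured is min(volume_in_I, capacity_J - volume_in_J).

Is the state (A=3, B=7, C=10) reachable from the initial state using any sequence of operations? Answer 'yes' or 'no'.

Answer: yes

Derivation:
BFS from (A=0, B=0, C=0):
  1. fill(A) -> (A=3 B=0 C=0)
  2. fill(B) -> (A=3 B=7 C=0)
  3. fill(C) -> (A=3 B=7 C=10)
Target reached → yes.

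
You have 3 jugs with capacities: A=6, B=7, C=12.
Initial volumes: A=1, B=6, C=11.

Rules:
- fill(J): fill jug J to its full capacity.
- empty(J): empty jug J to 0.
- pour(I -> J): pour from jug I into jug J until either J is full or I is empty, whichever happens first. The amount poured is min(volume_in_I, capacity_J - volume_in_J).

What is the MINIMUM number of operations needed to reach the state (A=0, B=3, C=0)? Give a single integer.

Answer: 6

Derivation:
BFS from (A=1, B=6, C=11). One shortest path:
  1. empty(A) -> (A=0 B=6 C=11)
  2. pour(C -> B) -> (A=0 B=7 C=10)
  3. empty(B) -> (A=0 B=0 C=10)
  4. pour(C -> B) -> (A=0 B=7 C=3)
  5. empty(B) -> (A=0 B=0 C=3)
  6. pour(C -> B) -> (A=0 B=3 C=0)
Reached target in 6 moves.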